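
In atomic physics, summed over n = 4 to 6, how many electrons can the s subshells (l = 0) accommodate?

An s subshell (l = 0) exists for every n ≥ 1, so shells n = 4, 5, 6 each contribute one — 3 subshells.
Since each s subshell holds 2(2·0+1) = 2 electrons, the total is 3 × 2 = 6.

6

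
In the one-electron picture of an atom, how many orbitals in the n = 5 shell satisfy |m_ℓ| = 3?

For n = 5, ℓ ranges over 0 … 4.
Contributions: ℓ=3 → 2; ℓ=4 → 2.
Total orbitals: 2 + 2 = 4.

4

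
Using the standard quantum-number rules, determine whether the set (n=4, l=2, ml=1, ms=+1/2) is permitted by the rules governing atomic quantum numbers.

Yes

n = 4 is a positive integer. l = 2 satisfies 0 ≤ l ≤ n−1 = 3. ml = 1 lies in the range −l … +l (here −2 … 2). ms = +1/2 is one of ±1/2.
All four constraints are satisfied.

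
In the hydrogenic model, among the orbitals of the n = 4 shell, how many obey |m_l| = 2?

4

For n = 4, l ranges over 0 … 3.
Per l-value: l=2 → 2; l=3 → 2.
Total orbitals: 2 + 2 = 4.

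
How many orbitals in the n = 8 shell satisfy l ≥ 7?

Per l-value: l=7 → 15.
Total orbitals: 15.

15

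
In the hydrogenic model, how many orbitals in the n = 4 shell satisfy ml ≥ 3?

The n = 4 shell has l = 0 through 3; check each.
Contributions: l=3 → 1.
Total orbitals: 1.

1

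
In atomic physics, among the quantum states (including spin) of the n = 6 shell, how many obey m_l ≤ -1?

30

For n = 6, l ranges over 0 … 5.
The (l, m_l) pairs meeting m_l ≤ -1 give: l=1 → 1; l=2 → 2; l=3 → 3; l=4 → 4; l=5 → 5.
Orbitals: 1 + 2 + 3 + 4 + 5 = 15. Each orbital carries two spin states, so 15 × 2 = 30 states.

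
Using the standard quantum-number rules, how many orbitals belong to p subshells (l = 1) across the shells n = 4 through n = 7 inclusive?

12

A p subshell (l = 1) exists for every n ≥ 2, so shells n = 4, 5, 6, 7 each contribute one — 4 subshells.
Since each p subshell has 2·1+1 = 3 orbitals, the total is 4 × 3 = 12.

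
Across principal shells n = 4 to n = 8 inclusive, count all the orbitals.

Shell n has n² orbitals: 4²=16 + 5²=25 + 6²=36 + 7²=49 + 8²=64 = 190 orbitals.

190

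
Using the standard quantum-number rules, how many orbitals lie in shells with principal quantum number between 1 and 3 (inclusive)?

Shell n has n² orbitals: 1²=1 + 2²=4 + 3²=9 = 14 orbitals.

14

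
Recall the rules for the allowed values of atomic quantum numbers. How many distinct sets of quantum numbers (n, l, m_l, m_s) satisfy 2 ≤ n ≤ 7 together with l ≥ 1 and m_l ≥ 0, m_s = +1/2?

77

Work shell by shell — for each n, count the (l, m_l) pairs that satisfy l ≥ 1 and m_l ≥ 0:
n=2 → 2; n=3 → 5; n=4 → 9; n=5 → 14; n=6 → 20; n=7 → 27.
Orbitals: 2 + 5 + 9 + 14 + 20 + 27 = 77. With m_s fixed to +1/2 there is one state per orbital, so 77 states.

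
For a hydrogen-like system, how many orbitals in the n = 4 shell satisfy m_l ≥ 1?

Contributions: l=1 → 1; l=2 → 2; l=3 → 3.
Total orbitals: 1 + 2 + 3 = 6.

6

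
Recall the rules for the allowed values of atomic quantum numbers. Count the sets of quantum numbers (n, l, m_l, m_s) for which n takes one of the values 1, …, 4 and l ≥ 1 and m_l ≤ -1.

20

Work shell by shell — for each n, count the (l, m_l) pairs that satisfy l ≥ 1 and m_l ≤ -1:
n=2 → 1; n=3 → 3; n=4 → 6.
Orbitals: 1 + 3 + 6 = 10. Including both spin states (m_s = ±1/2) gives 2 × 10 = 20 states.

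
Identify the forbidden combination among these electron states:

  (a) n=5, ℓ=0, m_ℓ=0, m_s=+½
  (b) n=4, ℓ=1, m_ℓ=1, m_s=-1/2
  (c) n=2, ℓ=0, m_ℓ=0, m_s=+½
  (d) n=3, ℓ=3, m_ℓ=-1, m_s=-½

(d)

(d) has ℓ = 3 ≥ n = 3, violating 0 ≤ ℓ ≤ n−1.
The remaining sets (a), (b), (c) satisfy all four rules.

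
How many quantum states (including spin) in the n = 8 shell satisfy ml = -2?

12

With n = 8 the allowed l are 0, 1, …, 7.
Contributions: l=2 → 1; l=3 → 1; l=4 → 1; l=5 → 1; l=6 → 1; l=7 → 1.
Orbitals: 1 + 1 + 1 + 1 + 1 + 1 = 6. Each orbital carries two spin states, so 6 × 2 = 12 states.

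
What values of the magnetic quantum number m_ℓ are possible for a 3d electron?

-2, -1, 0, 1, 2

The 3d subshell has ℓ = 2, and m_ℓ takes every integer from −ℓ to +ℓ. With ℓ = 2 that gives the 5 values -2, -1, 0, 1, 2.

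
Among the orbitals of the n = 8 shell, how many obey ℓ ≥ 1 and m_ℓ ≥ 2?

21

With n = 8 the allowed ℓ are 0, 1, …, 7.
Contributions: ℓ=2 → 1; ℓ=3 → 2; ℓ=4 → 3; ℓ=5 → 4; ℓ=6 → 5; ℓ=7 → 6.
Total orbitals: 1 + 2 + 3 + 4 + 5 + 6 = 21.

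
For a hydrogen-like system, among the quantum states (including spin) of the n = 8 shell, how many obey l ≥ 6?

Go through l = 0, …, 7 (the values permitted for n = 8).
The (l, ml) pairs meeting l ≥ 6 give: l=6 → 13; l=7 → 15.
Orbitals: 13 + 15 = 28. Each orbital carries two spin states, so 28 × 2 = 56 states.

56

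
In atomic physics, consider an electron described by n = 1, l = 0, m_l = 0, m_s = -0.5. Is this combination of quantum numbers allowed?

n = 1 is a positive integer. l = 0 satisfies 0 ≤ l ≤ n−1 = 0. m_l = 0 lies in the range −l … +l (here 0). m_s = -1/2 is one of ±1/2.
All four constraints are satisfied.

Yes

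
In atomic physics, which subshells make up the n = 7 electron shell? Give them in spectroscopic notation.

7s, 7p, 7d, 7f, 7g, 7h, 7i

For n = 7, ℓ runs from 0 to 6. In spectroscopic notation ℓ = 0,1,2,… ↔ s,p,d,f,g,h,i, so the subshells are 7s, 7p, 7d, 7f, 7g, 7h, 7i.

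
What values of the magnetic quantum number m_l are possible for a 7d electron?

The 7d subshell has l = 2, and m_l takes every integer from −l to +l. With l = 2 that gives the 5 values -2, -1, 0, 1, 2.

-2, -1, 0, 1, 2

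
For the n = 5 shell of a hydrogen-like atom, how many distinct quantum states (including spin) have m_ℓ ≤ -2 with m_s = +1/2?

6

For n = 5, ℓ ranges over 0 … 4.
Contributions: ℓ=2 → 1; ℓ=3 → 2; ℓ=4 → 3.
Orbitals: 1 + 2 + 3 = 6. With m_s fixed to a single value there is one state per orbital, giving 6 states.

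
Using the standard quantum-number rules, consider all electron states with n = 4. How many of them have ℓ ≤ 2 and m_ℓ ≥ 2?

2

Per ℓ-value: ℓ=2 → 1.
Orbitals: 1. Each orbital carries two spin states, so 1 × 2 = 2 states.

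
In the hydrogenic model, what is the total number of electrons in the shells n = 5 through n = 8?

Shell n has n² orbitals: 5²=25 + 6²=36 + 7²=49 + 8²=64 = 174 orbitals.
Two spin states per orbital: 2 × 174 = 348 electrons.

348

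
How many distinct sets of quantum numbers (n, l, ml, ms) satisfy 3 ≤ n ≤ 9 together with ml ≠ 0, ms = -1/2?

Work shell by shell — for each n, count the (l, ml) pairs that satisfy ml ≠ 0:
n=3 → 6; n=4 → 12; n=5 → 20; n=6 → 30; n=7 → 42; n=8 → 56; n=9 → 72.
Orbitals: 6 + 12 + 20 + 30 + 42 + 56 + 72 = 238. With ms fixed to -1/2 there is one state per orbital, so 238 states.

238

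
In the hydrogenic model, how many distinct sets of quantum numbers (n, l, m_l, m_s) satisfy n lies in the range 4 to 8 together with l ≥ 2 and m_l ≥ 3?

70

Go shell by shell, enumerating (l, m_l) with l ≥ 2 and m_l ≥ 3:
n=4 → 1; n=5 → 3; n=6 → 6; n=7 → 10; n=8 → 15.
Orbitals: 1 + 3 + 6 + 10 + 15 = 35. Including both spin states (m_s = ±1/2) gives 2 × 35 = 70 states.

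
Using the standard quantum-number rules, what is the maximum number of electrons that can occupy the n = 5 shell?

50

A shell holds 2n² electrons: 2 × 5² = 2 × 25 = 50.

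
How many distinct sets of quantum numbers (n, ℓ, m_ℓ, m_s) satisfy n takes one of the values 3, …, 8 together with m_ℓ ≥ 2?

Go shell by shell, enumerating (ℓ, m_ℓ) with m_ℓ ≥ 2:
n=3 → 1; n=4 → 3; n=5 → 6; n=6 → 10; n=7 → 15; n=8 → 21.
Orbitals: 1 + 3 + 6 + 10 + 15 + 21 = 56. Including both spin states (m_s = ±1/2) gives 2 × 56 = 112 states.

112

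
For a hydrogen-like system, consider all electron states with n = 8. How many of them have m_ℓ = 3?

For n = 8, ℓ ranges over 0 … 7.
Contributions: ℓ=3 → 1; ℓ=4 → 1; ℓ=5 → 1; ℓ=6 → 1; ℓ=7 → 1.
Orbitals: 1 + 1 + 1 + 1 + 1 = 5. Each orbital carries two spin states, so 5 × 2 = 10 states.

10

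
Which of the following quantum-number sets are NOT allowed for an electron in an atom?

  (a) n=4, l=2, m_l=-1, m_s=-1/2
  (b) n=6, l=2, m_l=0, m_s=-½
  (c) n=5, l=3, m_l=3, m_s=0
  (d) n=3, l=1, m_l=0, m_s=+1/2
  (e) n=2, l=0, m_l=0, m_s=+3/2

(c) and (e)

(c) has m_s = 0, but an electron's spin must be ±1/2.
(e) has m_s = +3/2, but an electron's spin must be ±1/2.
The remaining sets (a), (b), (d) satisfy all four rules.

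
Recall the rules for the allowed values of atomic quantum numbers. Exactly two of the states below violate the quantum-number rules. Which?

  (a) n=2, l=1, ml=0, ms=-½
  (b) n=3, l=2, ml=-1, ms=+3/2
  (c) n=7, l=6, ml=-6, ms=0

(b) has ms = +3/2, but an electron's spin must be ±1/2.
(c) has ms = 0, but an electron's spin must be ±1/2.
The remaining set (a) satisfies all four rules.

(b) and (c)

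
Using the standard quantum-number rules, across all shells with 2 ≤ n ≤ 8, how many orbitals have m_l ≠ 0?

Go shell by shell, enumerating (l, m_l) with m_l ≠ 0:
n=2 → 2; n=3 → 6; n=4 → 12; n=5 → 20; n=6 → 30; n=7 → 42; n=8 → 56.
Total orbitals: 2 + 6 + 12 + 20 + 30 + 42 + 56 = 168.

168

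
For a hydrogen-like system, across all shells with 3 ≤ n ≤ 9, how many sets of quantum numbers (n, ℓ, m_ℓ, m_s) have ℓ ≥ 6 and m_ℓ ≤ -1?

Treat each shell separately and count matching orbitals:
n=7 → 6; n=8 → 13; n=9 → 21.
Orbitals: 6 + 13 + 21 = 40. Including both spin states (m_s = ±1/2) gives 2 × 40 = 80 states.

80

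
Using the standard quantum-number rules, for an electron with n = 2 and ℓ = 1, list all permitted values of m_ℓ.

-1, 0, 1

m_ℓ takes every integer from −ℓ to +ℓ. With ℓ = 1 that gives the 3 values -1, 0, 1.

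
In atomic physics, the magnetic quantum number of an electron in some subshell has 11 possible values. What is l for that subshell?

l = 5 (h)

m_l ranges over 2l+1 integers, so 2l+1 = 11 ⇒ l = 5.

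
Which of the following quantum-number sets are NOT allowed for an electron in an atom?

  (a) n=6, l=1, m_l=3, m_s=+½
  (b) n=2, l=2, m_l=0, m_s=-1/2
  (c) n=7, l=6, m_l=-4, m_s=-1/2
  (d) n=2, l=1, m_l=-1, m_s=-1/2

(a) has |m_l| = 3 > l = 1, violating −l ≤ m_l ≤ l.
(b) has l = 2 ≥ n = 2, violating 0 ≤ l ≤ n−1.
The remaining sets (c), (d) satisfy all four rules.

(a) and (b)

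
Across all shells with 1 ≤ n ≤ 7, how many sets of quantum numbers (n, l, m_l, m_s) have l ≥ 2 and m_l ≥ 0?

Per-shell orbital counts meeting the constraint:
n=3 → 3; n=4 → 7; n=5 → 12; n=6 → 18; n=7 → 25.
Orbitals: 3 + 7 + 12 + 18 + 25 = 65. Including both spin states (m_s = ±1/2) gives 2 × 65 = 130 states.

130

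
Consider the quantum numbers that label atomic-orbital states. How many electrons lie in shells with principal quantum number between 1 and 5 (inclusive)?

110

Shell n has n² orbitals: 1²=1 + 2²=4 + 3²=9 + 4²=16 + 5²=25 = 55 orbitals.
Two spin states per orbital: 2 × 55 = 110 electrons.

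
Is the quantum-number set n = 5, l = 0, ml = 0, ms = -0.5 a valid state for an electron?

n = 5 is a positive integer. l = 0 satisfies 0 ≤ l ≤ n−1 = 4. ml = 0 lies in the range −l … +l (here 0). ms = -1/2 is one of ±1/2.
All four constraints are satisfied.

Yes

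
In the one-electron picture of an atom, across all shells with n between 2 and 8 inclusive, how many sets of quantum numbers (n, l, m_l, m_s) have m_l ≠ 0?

Go shell by shell, enumerating (l, m_l) with m_l ≠ 0:
n=2 → 2; n=3 → 6; n=4 → 12; n=5 → 20; n=6 → 30; n=7 → 42; n=8 → 56.
Orbitals: 2 + 6 + 12 + 20 + 30 + 42 + 56 = 168. Including both spin states (m_s = ±1/2) gives 2 × 168 = 336 states.

336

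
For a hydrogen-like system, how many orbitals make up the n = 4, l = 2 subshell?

A subshell has 2l+1 orbitals; with l = 2, that's 5.

5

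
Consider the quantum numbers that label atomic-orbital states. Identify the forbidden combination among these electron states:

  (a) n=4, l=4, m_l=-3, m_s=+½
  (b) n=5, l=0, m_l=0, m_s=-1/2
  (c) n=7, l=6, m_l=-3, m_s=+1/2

(a) has l = 4 ≥ n = 4, violating 0 ≤ l ≤ n−1.
The remaining sets (b), (c) satisfy all four rules.

(a)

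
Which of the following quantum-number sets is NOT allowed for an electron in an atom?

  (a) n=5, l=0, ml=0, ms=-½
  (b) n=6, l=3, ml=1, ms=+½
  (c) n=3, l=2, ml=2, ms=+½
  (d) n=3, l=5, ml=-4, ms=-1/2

(d)

(d) has l = 5 ≥ n = 3, violating 0 ≤ l ≤ n−1.
The remaining sets (a), (b), (c) satisfy all four rules.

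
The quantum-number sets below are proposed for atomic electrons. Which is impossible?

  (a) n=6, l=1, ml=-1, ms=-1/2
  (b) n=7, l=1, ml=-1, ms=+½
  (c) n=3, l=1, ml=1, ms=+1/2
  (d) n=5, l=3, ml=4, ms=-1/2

(d) has |ml| = 4 > l = 3, violating −l ≤ ml ≤ l.
The remaining sets (a), (b), (c) satisfy all four rules.

(d)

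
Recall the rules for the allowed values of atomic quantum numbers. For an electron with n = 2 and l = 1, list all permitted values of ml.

ml takes every integer from −l to +l. With l = 1 that gives the 3 values -1, 0, 1.

-1, 0, 1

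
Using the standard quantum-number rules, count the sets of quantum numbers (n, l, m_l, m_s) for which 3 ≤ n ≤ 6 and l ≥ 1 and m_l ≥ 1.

68

Treat each shell separately and count matching orbitals:
n=3 → 3; n=4 → 6; n=5 → 10; n=6 → 15.
Orbitals: 3 + 6 + 10 + 15 = 34. Including both spin states (m_s = ±1/2) gives 2 × 34 = 68 states.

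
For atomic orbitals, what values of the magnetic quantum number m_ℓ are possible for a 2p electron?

The 2p subshell has ℓ = 1, and m_ℓ takes every integer from −ℓ to +ℓ. With ℓ = 1 that gives the 3 values -1, 0, 1.

-1, 0, 1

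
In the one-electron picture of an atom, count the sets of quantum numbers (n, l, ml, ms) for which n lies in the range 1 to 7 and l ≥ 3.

180

Work shell by shell — for each n, count the (l, ml) pairs that satisfy l ≥ 3:
n=4 → 7; n=5 → 16; n=6 → 27; n=7 → 40.
Orbitals: 7 + 16 + 27 + 40 = 90. Including both spin states (ms = ±1/2) gives 2 × 90 = 180 states.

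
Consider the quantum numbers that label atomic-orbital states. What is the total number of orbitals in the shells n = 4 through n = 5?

Shell n has n² orbitals: 4²=16 + 5²=25 = 41 orbitals.

41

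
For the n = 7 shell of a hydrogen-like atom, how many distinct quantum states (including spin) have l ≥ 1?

96

For n = 7, l ranges over 0 … 6.
The (l, m_l) pairs meeting l ≥ 1 give: l=1 → 3; l=2 → 5; l=3 → 7; l=4 → 9; l=5 → 11; l=6 → 13.
Orbitals: 3 + 5 + 7 + 9 + 11 + 13 = 48. Each orbital carries two spin states, so 48 × 2 = 96 states.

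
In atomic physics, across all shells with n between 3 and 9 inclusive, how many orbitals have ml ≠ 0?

238

Per-shell orbital counts meeting the constraint:
n=3 → 6; n=4 → 12; n=5 → 20; n=6 → 30; n=7 → 42; n=8 → 56; n=9 → 72.
Total orbitals: 6 + 12 + 20 + 30 + 42 + 56 + 72 = 238.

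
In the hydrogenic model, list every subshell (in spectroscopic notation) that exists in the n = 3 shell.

3s, 3p, 3d

For n = 3, l runs from 0 to 2. In spectroscopic notation l = 0,1,2,… ↔ s,p,d,f,g,h,i, so the subshells are 3s, 3p, 3d.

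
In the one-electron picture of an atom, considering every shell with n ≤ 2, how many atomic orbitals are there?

5

Total orbitals = 1² + 2² = 5.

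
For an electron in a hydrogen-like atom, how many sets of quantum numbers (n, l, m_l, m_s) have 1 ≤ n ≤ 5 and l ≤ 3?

Go shell by shell, enumerating (l, m_l) with l ≤ 3:
n=1 → 1; n=2 → 4; n=3 → 9; n=4 → 16; n=5 → 16.
Orbitals: 1 + 4 + 9 + 16 + 16 = 46. Including both spin states (m_s = ±1/2) gives 2 × 46 = 92 states.

92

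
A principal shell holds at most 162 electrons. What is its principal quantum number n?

2n² = 162 ⇒ n² = 81 ⇒ n = 9.

n = 9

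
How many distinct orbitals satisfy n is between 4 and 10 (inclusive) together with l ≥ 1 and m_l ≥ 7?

Go shell by shell, enumerating (l, m_l) with l ≥ 1 and m_l ≥ 7:
n=8 → 1; n=9 → 3; n=10 → 6.
Total orbitals: 1 + 3 + 6 = 10.

10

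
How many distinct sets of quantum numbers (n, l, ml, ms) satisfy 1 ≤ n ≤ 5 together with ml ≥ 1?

Go shell by shell, enumerating (l, ml) with ml ≥ 1:
n=2 → 1; n=3 → 3; n=4 → 6; n=5 → 10.
Orbitals: 1 + 3 + 6 + 10 = 20. Including both spin states (ms = ±1/2) gives 2 × 20 = 40 states.

40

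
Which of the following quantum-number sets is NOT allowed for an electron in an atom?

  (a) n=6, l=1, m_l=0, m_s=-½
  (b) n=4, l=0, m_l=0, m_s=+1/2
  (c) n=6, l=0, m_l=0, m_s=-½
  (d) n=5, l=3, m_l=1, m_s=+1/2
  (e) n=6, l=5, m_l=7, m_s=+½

(e) has |m_l| = 7 > l = 5, violating −l ≤ m_l ≤ l.
The remaining sets (a), (b), (c), (d) satisfy all four rules.

(e)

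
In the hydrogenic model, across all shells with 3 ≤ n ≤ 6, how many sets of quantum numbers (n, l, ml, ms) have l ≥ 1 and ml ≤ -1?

68

Count contributing orbitals for each principal shell:
n=3 → 3; n=4 → 6; n=5 → 10; n=6 → 15.
Orbitals: 3 + 6 + 10 + 15 = 34. Including both spin states (ms = ±1/2) gives 2 × 34 = 68 states.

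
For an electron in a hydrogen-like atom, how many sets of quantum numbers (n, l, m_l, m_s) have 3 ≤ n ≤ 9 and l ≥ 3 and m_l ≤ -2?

Work shell by shell — for each n, count the (l, m_l) pairs that satisfy l ≥ 3 and m_l ≤ -2:
n=4 → 2; n=5 → 5; n=6 → 9; n=7 → 14; n=8 → 20; n=9 → 27.
Orbitals: 2 + 5 + 9 + 14 + 20 + 27 = 77. Including both spin states (m_s = ±1/2) gives 2 × 77 = 154 states.

154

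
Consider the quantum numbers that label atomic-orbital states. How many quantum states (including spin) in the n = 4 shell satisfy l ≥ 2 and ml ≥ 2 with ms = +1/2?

For n = 4, l ranges over 0 … 3.
Contributions: l=2 → 1; l=3 → 2.
Orbitals: 1 + 2 = 3. With ms fixed to a single value there is one state per orbital, giving 3 states.

3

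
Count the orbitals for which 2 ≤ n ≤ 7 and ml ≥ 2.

35

Work shell by shell — for each n, count the (l, ml) pairs that satisfy ml ≥ 2:
n=3 → 1; n=4 → 3; n=5 → 6; n=6 → 10; n=7 → 15.
Total orbitals: 1 + 3 + 6 + 10 + 15 = 35.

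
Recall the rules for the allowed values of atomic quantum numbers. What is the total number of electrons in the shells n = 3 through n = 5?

Shell n has n² orbitals: 3²=9 + 4²=16 + 5²=25 = 50 orbitals.
Two spin states per orbital: 2 × 50 = 100 electrons.

100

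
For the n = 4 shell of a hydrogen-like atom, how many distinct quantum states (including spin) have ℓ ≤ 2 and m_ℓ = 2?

2

Go through ℓ = 0, …, 3 (the values permitted for n = 4).
The (ℓ, m_ℓ) pairs meeting ℓ ≤ 2 and m_ℓ = 2 give: ℓ=2 → 1.
Orbitals: 1. Each orbital carries two spin states, so 1 × 2 = 2 states.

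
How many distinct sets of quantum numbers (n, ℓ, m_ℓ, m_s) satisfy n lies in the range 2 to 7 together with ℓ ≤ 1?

48

Work shell by shell — for each n, count the (ℓ, m_ℓ) pairs that satisfy ℓ ≤ 1:
n=2 → 4; n=3 → 4; n=4 → 4; n=5 → 4; n=6 → 4; n=7 → 4.
Orbitals: 4 + 4 + 4 + 4 + 4 + 4 = 24. Including both spin states (m_s = ±1/2) gives 2 × 24 = 48 states.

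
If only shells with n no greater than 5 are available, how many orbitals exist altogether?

Total orbitals = 1² + 2² + 3² + 4² + 5² = 55.

55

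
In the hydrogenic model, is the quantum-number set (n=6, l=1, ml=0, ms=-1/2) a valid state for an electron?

Allowed

n = 6 is a positive integer. l = 1 satisfies 0 ≤ l ≤ n−1 = 5. ml = 0 lies in the range −l … +l (here −1 … 1). ms = -1/2 is one of ±1/2.
All four constraints are satisfied.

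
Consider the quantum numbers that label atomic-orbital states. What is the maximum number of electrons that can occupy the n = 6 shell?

A shell holds 2n² electrons: 2 × 6² = 2 × 36 = 72.

72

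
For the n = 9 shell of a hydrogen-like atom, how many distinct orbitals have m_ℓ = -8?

The n = 9 shell has ℓ = 0 through 8; check each.
Orbitals with m_ℓ = -8, by ℓ: ℓ=8 → 1.
Total orbitals: 1.

1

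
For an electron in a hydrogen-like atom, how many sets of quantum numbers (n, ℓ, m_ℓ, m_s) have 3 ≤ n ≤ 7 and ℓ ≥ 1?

Count contributing orbitals for each principal shell:
n=3 → 8; n=4 → 15; n=5 → 24; n=6 → 35; n=7 → 48.
Orbitals: 8 + 15 + 24 + 35 + 48 = 130. Including both spin states (m_s = ±1/2) gives 2 × 130 = 260 states.

260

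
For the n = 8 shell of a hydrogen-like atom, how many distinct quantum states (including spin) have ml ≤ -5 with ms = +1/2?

6

The (l, ml) pairs meeting ml ≤ -5 give: l=5 → 1; l=6 → 2; l=7 → 3.
Orbitals: 1 + 2 + 3 = 6. With ms fixed to a single value there is one state per orbital, giving 6 states.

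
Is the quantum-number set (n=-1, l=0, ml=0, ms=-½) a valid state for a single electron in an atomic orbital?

Not allowed

The principal quantum number must be a positive integer (n ≥ 1), but here n = -1.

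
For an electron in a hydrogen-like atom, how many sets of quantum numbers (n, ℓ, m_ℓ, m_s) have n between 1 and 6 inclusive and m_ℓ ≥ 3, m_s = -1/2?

10

Go shell by shell, enumerating (ℓ, m_ℓ) with m_ℓ ≥ 3:
n=4 → 1; n=5 → 3; n=6 → 6.
Orbitals: 1 + 3 + 6 = 10. With m_s fixed to -1/2 there is one state per orbital, so 10 states.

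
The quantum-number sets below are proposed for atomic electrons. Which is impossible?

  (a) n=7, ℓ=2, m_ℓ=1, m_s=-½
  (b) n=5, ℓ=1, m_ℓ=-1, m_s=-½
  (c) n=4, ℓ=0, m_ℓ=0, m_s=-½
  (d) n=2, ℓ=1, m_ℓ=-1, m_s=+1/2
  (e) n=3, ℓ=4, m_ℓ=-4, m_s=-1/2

(e) has ℓ = 4 ≥ n = 3, violating 0 ≤ ℓ ≤ n−1.
The remaining sets (a), (b), (c), (d) satisfy all four rules.

(e)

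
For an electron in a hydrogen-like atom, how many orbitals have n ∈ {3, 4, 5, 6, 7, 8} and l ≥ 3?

145

For each n in the range, tally the orbitals obeying l ≥ 3:
n=4 → 7; n=5 → 16; n=6 → 27; n=7 → 40; n=8 → 55.
Total orbitals: 7 + 16 + 27 + 40 + 55 = 145.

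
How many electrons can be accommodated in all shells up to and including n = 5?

110

Total orbitals = 1² + 2² + 3² + 4² + 5² = 55. Doubling for spin gives 110 electrons.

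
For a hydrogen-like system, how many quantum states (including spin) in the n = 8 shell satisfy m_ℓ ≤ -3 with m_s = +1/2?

15

Contributions: ℓ=3 → 1; ℓ=4 → 2; ℓ=5 → 3; ℓ=6 → 4; ℓ=7 → 5.
Orbitals: 1 + 2 + 3 + 4 + 5 = 15. With m_s fixed to a single value there is one state per orbital, giving 15 states.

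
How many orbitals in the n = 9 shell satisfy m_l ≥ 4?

For n = 9, l ranges over 0 … 8.
Orbitals with m_l ≥ 4, by l: l=4 → 1; l=5 → 2; l=6 → 3; l=7 → 4; l=8 → 5.
Total orbitals: 1 + 2 + 3 + 4 + 5 = 15.

15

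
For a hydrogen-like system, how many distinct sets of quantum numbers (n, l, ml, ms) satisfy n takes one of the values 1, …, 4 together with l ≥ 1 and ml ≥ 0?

32

Count contributing orbitals for each principal shell:
n=2 → 2; n=3 → 5; n=4 → 9.
Orbitals: 2 + 5 + 9 = 16. Including both spin states (ms = ±1/2) gives 2 × 16 = 32 states.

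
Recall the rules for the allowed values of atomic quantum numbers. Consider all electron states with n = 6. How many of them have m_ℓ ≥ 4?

6

For n = 6, ℓ ranges over 0 … 5.
The (ℓ, m_ℓ) pairs meeting m_ℓ ≥ 4 give: ℓ=4 → 1; ℓ=5 → 2.
Orbitals: 1 + 2 = 3. Each orbital carries two spin states, so 3 × 2 = 6 states.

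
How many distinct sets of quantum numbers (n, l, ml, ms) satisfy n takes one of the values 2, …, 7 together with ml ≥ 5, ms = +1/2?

4

For each n in the range, tally the orbitals obeying ml ≥ 5:
n=6 → 1; n=7 → 3.
Orbitals: 1 + 3 = 4. With ms fixed to +1/2 there is one state per orbital, so 4 states.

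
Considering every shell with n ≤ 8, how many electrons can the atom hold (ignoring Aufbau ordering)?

408

Total orbitals = 1² + 2² + 3² + 4² + 5² + 6² + 7² + 8² = 204. Doubling for spin gives 408 electrons.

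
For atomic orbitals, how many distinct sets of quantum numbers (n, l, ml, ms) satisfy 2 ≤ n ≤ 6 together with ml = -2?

20

Work shell by shell — for each n, count the (l, ml) pairs that satisfy ml = -2:
n=3 → 1; n=4 → 2; n=5 → 3; n=6 → 4.
Orbitals: 1 + 2 + 3 + 4 = 10. Including both spin states (ms = ±1/2) gives 2 × 10 = 20 states.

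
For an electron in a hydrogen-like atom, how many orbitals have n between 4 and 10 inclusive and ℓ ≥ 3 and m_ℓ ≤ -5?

Work shell by shell — for each n, count the (ℓ, m_ℓ) pairs that satisfy ℓ ≥ 3 and m_ℓ ≤ -5:
n=6 → 1; n=7 → 3; n=8 → 6; n=9 → 10; n=10 → 15.
Total orbitals: 1 + 3 + 6 + 10 + 15 = 35.

35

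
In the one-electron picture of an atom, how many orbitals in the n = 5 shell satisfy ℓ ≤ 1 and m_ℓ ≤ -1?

1

For n = 5, ℓ ranges over 0 … 4.
The (ℓ, m_ℓ) pairs meeting ℓ ≤ 1 and m_ℓ ≤ -1 give: ℓ=1 → 1.
Total orbitals: 1.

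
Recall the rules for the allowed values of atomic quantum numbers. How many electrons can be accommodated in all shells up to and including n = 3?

Total orbitals = 1² + 2² + 3² = 14. Doubling for spin gives 28 electrons.

28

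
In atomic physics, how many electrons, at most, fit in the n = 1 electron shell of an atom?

A shell holds 2n² electrons: 2 × 1² = 2 × 1 = 2.

2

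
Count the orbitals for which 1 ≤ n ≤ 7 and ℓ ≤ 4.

Go shell by shell, enumerating (ℓ, m_ℓ) with ℓ ≤ 4:
n=1 → 1; n=2 → 4; n=3 → 9; n=4 → 16; n=5 → 25; n=6 → 25; n=7 → 25.
Total orbitals: 1 + 4 + 9 + 16 + 25 + 25 + 25 = 105.

105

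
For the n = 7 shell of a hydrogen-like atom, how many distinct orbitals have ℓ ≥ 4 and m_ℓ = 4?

3

For n = 7, ℓ ranges over 0 … 6.
Contributions: ℓ=4 → 1; ℓ=5 → 1; ℓ=6 → 1.
Total orbitals: 1 + 1 + 1 = 3.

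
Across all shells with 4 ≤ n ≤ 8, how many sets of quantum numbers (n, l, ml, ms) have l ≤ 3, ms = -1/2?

80

Per-shell orbital counts meeting the constraint:
n=4 → 16; n=5 → 16; n=6 → 16; n=7 → 16; n=8 → 16.
Orbitals: 16 + 16 + 16 + 16 + 16 = 80. With ms fixed to -1/2 there is one state per orbital, so 80 states.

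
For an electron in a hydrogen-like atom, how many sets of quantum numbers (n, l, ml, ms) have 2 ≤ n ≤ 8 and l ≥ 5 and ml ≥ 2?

Per-shell orbital counts meeting the constraint:
n=6 → 4; n=7 → 9; n=8 → 15.
Orbitals: 4 + 9 + 15 = 28. Including both spin states (ms = ±1/2) gives 2 × 28 = 56 states.

56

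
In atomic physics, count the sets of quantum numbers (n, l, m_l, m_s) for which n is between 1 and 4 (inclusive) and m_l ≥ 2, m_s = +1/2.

Count contributing orbitals for each principal shell:
n=3 → 1; n=4 → 3.
Orbitals: 1 + 3 = 4. With m_s fixed to +1/2 there is one state per orbital, so 4 states.

4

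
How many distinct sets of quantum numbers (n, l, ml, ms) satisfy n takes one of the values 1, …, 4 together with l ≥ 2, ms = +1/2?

17

Per-shell orbital counts meeting the constraint:
n=3 → 5; n=4 → 12.
Orbitals: 5 + 12 = 17. With ms fixed to +1/2 there is one state per orbital, so 17 states.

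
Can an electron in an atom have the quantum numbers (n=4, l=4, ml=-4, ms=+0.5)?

The orbital quantum number must satisfy 0 ≤ l ≤ n−1. With n = 4 the allowed l values are 0, 1, 2, 3, so l = 4 is out of range.

No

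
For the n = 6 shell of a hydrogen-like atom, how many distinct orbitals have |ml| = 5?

With n = 6 the allowed l are 0, 1, …, 5.
The (l, ml) pairs meeting |ml| = 5 give: l=5 → 2.
Total orbitals: 2.

2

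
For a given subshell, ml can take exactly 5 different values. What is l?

ml ranges over 2l+1 integers, so 2l+1 = 5 ⇒ l = 2.

l = 2 (d)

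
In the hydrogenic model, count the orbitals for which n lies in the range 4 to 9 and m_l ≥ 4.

For each n in the range, tally the orbitals obeying m_l ≥ 4:
n=5 → 1; n=6 → 3; n=7 → 6; n=8 → 10; n=9 → 15.
Total orbitals: 1 + 3 + 6 + 10 + 15 = 35.

35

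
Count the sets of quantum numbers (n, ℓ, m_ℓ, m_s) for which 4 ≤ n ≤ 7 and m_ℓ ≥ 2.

Per-shell orbital counts meeting the constraint:
n=4 → 3; n=5 → 6; n=6 → 10; n=7 → 15.
Orbitals: 3 + 6 + 10 + 15 = 34. Including both spin states (m_s = ±1/2) gives 2 × 34 = 68 states.

68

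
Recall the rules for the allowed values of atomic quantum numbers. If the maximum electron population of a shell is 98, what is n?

n = 7

2n² = 98 ⇒ n² = 49 ⇒ n = 7.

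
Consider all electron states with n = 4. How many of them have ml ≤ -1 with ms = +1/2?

The n = 4 shell has l = 0 through 3; check each.
Orbitals with ml ≤ -1, by l: l=1 → 1; l=2 → 2; l=3 → 3.
Orbitals: 1 + 2 + 3 = 6. With ms fixed to a single value there is one state per orbital, giving 6 states.

6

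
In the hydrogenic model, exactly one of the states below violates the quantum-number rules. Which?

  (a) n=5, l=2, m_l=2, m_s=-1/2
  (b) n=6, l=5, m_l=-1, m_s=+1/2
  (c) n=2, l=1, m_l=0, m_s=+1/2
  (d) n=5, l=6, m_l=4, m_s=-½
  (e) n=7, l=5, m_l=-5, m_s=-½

(d)

(d) has l = 6 ≥ n = 5, violating 0 ≤ l ≤ n−1.
The remaining sets (a), (b), (c), (e) satisfy all four rules.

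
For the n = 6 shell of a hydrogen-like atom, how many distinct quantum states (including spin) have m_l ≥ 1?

Go through l = 0, …, 5 (the values permitted for n = 6).
Orbitals with m_l ≥ 1, by l: l=1 → 1; l=2 → 2; l=3 → 3; l=4 → 4; l=5 → 5.
Orbitals: 1 + 2 + 3 + 4 + 5 = 15. Each orbital carries two spin states, so 15 × 2 = 30 states.

30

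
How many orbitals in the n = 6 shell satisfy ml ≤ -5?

Contributions: l=5 → 1.
Total orbitals: 1.

1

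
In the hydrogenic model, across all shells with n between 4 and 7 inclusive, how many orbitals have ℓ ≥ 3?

Go shell by shell, enumerating (ℓ, m_ℓ) with ℓ ≥ 3:
n=4 → 7; n=5 → 16; n=6 → 27; n=7 → 40.
Total orbitals: 7 + 16 + 27 + 40 = 90.

90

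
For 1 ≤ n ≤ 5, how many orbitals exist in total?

Total orbitals = 1² + 2² + 3² + 4² + 5² = 55.

55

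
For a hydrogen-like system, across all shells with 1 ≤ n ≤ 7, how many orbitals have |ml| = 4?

12

Treat each shell separately and count matching orbitals:
n=5 → 2; n=6 → 4; n=7 → 6.
Total orbitals: 2 + 4 + 6 = 12.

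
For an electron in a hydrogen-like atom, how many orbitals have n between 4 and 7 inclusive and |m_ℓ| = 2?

28

Go shell by shell, enumerating (ℓ, m_ℓ) with |m_ℓ| = 2:
n=4 → 4; n=5 → 6; n=6 → 8; n=7 → 10.
Total orbitals: 4 + 6 + 8 + 10 = 28.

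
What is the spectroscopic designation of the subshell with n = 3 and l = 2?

3d

l = 2 corresponds to the letter 'd', so the subshell is 3d.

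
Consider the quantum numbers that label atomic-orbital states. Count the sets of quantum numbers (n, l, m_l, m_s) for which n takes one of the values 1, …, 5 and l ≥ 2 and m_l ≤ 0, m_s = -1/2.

Per-shell orbital counts meeting the constraint:
n=3 → 3; n=4 → 7; n=5 → 12.
Orbitals: 3 + 7 + 12 = 22. With m_s fixed to -1/2 there is one state per orbital, so 22 states.

22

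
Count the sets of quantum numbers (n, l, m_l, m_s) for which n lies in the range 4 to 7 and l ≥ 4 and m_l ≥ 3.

32

Go shell by shell, enumerating (l, m_l) with l ≥ 4 and m_l ≥ 3:
n=5 → 2; n=6 → 5; n=7 → 9.
Orbitals: 2 + 5 + 9 = 16. Including both spin states (m_s = ±1/2) gives 2 × 16 = 32 states.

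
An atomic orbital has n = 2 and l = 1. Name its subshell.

2p

l = 1 corresponds to the letter 'p', so the subshell is 2p.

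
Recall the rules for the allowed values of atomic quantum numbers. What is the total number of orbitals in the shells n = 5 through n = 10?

Shell n has n² orbitals: 5²=25 + 6²=36 + 7²=49 + 8²=64 + 9²=81 + 10²=100 = 355 orbitals.

355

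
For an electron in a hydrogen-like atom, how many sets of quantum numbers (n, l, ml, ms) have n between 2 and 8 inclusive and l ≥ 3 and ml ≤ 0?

160

Treat each shell separately and count matching orbitals:
n=4 → 4; n=5 → 9; n=6 → 15; n=7 → 22; n=8 → 30.
Orbitals: 4 + 9 + 15 + 22 + 30 = 80. Including both spin states (ms = ±1/2) gives 2 × 80 = 160 states.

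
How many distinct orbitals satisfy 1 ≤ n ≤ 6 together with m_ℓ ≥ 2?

20

Count contributing orbitals for each principal shell:
n=3 → 1; n=4 → 3; n=5 → 6; n=6 → 10.
Total orbitals: 1 + 3 + 6 + 10 = 20.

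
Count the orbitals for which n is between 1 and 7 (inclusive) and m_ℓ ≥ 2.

For each n in the range, tally the orbitals obeying m_ℓ ≥ 2:
n=3 → 1; n=4 → 3; n=5 → 6; n=6 → 10; n=7 → 15.
Total orbitals: 1 + 3 + 6 + 10 + 15 = 35.

35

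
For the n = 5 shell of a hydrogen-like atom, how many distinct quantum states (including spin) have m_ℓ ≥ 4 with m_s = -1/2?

1

For n = 5, ℓ ranges over 0 … 4.
The (ℓ, m_ℓ) pairs meeting m_ℓ ≥ 4 give: ℓ=4 → 1.
Orbitals: 1. With m_s fixed to a single value there is one state per orbital, giving 1 state.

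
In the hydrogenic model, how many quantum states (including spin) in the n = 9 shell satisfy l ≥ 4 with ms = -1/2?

With n = 9 the allowed l are 0, 1, …, 8.
Contributions: l=4 → 9; l=5 → 11; l=6 → 13; l=7 → 15; l=8 → 17.
Orbitals: 9 + 11 + 13 + 15 + 17 = 65. With ms fixed to a single value there is one state per orbital, giving 65 states.

65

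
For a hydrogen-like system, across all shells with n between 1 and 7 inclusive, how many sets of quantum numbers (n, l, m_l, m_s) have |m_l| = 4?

24

Count contributing orbitals for each principal shell:
n=5 → 2; n=6 → 4; n=7 → 6.
Orbitals: 2 + 4 + 6 = 12. Including both spin states (m_s = ±1/2) gives 2 × 12 = 24 states.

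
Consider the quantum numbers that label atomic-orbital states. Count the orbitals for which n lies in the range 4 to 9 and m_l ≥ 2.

83

Work shell by shell — for each n, count the (l, m_l) pairs that satisfy m_l ≥ 2:
n=4 → 3; n=5 → 6; n=6 → 10; n=7 → 15; n=8 → 21; n=9 → 28.
Total orbitals: 3 + 6 + 10 + 15 + 21 + 28 = 83.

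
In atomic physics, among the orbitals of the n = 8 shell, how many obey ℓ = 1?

3

The n = 8 shell has ℓ = 0 through 7; check each.
Contributions: ℓ=1 → 3.
Total orbitals: 3.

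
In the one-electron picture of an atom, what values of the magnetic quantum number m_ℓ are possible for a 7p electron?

-1, 0, 1

The 7p subshell has ℓ = 1, and m_ℓ takes every integer from −ℓ to +ℓ. With ℓ = 1 that gives the 3 values -1, 0, 1.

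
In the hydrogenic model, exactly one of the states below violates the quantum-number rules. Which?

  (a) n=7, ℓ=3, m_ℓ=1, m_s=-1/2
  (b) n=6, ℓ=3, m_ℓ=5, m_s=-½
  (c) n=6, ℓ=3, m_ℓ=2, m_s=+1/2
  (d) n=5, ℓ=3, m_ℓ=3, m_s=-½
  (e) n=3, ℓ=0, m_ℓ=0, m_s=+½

(b) has |m_ℓ| = 5 > ℓ = 3, violating −ℓ ≤ m_ℓ ≤ ℓ.
The remaining sets (a), (c), (d), (e) satisfy all four rules.

(b)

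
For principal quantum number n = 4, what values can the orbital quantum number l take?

l is an integer with 0 ≤ l ≤ n−1, so for n = 4: l = 0, 1, 2, 3.

0, 1, 2, 3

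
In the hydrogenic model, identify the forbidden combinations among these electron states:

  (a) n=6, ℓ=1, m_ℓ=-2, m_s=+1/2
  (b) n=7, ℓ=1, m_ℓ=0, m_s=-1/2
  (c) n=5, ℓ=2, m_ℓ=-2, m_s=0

(a) has |m_ℓ| = 2 > ℓ = 1, violating −ℓ ≤ m_ℓ ≤ ℓ.
(c) has m_s = 0, but an electron's spin must be ±1/2.
The remaining set (b) satisfies all four rules.

(a) and (c)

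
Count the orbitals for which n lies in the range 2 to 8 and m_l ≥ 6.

Count contributing orbitals for each principal shell:
n=7 → 1; n=8 → 3.
Total orbitals: 1 + 3 = 4.

4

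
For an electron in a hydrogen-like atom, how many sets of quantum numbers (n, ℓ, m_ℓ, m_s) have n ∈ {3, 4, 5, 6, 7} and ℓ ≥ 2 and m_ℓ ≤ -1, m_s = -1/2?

Treat each shell separately and count matching orbitals:
n=3 → 2; n=4 → 5; n=5 → 9; n=6 → 14; n=7 → 20.
Orbitals: 2 + 5 + 9 + 14 + 20 = 50. With m_s fixed to -1/2 there is one state per orbital, so 50 states.

50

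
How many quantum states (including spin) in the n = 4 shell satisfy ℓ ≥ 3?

14

Per ℓ-value: ℓ=3 → 7.
Orbitals: 7. Each orbital carries two spin states, so 7 × 2 = 14 states.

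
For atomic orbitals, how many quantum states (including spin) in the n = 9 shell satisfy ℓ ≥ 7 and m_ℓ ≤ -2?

26

The n = 9 shell has ℓ = 0 through 8; check each.
Orbitals with ℓ ≥ 7 and m_ℓ ≤ -2, by ℓ: ℓ=7 → 6; ℓ=8 → 7.
Orbitals: 6 + 7 = 13. Each orbital carries two spin states, so 13 × 2 = 26 states.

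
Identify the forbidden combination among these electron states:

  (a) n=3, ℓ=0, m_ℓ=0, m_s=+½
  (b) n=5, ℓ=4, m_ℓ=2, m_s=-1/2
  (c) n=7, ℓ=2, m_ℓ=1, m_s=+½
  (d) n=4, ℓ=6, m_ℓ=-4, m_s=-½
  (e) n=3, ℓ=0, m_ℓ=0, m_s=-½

(d) has ℓ = 6 ≥ n = 4, violating 0 ≤ ℓ ≤ n−1.
The remaining sets (a), (b), (c), (e) satisfy all four rules.

(d)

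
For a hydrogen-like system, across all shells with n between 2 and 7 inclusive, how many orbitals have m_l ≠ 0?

112

Count contributing orbitals for each principal shell:
n=2 → 2; n=3 → 6; n=4 → 12; n=5 → 20; n=6 → 30; n=7 → 42.
Total orbitals: 2 + 6 + 12 + 20 + 30 + 42 = 112.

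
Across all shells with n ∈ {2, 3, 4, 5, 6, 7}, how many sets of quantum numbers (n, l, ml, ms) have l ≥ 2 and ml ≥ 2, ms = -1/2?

35

Work shell by shell — for each n, count the (l, ml) pairs that satisfy l ≥ 2 and ml ≥ 2:
n=3 → 1; n=4 → 3; n=5 → 6; n=6 → 10; n=7 → 15.
Orbitals: 1 + 3 + 6 + 10 + 15 = 35. With ms fixed to -1/2 there is one state per orbital, so 35 states.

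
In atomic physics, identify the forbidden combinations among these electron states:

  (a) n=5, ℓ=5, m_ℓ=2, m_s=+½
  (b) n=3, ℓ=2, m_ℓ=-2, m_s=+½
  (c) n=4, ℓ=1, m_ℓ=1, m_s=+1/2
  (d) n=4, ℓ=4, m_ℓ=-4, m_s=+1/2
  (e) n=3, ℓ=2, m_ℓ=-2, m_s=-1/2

(a) and (d)

(a) has ℓ = 5 ≥ n = 5, violating 0 ≤ ℓ ≤ n−1.
(d) has ℓ = 4 ≥ n = 4, violating 0 ≤ ℓ ≤ n−1.
The remaining sets (b), (c), (e) satisfy all four rules.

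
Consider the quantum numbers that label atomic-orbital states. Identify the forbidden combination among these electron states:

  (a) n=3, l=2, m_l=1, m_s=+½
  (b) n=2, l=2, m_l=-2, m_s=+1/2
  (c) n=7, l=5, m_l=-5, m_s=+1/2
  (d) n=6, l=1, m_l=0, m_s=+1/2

(b)

(b) has l = 2 ≥ n = 2, violating 0 ≤ l ≤ n−1.
The remaining sets (a), (c), (d) satisfy all four rules.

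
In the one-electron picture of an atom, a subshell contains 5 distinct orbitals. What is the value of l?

l = 2 (d)

2l+1 = 5 gives l = 2.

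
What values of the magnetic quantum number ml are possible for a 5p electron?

The 5p subshell has l = 1, and ml takes every integer from −l to +l. With l = 1 that gives the 3 values -1, 0, 1.

-1, 0, 1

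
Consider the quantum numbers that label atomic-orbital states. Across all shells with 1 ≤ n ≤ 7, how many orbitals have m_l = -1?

21

Treat each shell separately and count matching orbitals:
n=2 → 1; n=3 → 2; n=4 → 3; n=5 → 4; n=6 → 5; n=7 → 6.
Total orbitals: 1 + 2 + 3 + 4 + 5 + 6 = 21.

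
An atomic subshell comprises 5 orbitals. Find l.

l = 2 (d)

2l+1 = 5 gives l = 2.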